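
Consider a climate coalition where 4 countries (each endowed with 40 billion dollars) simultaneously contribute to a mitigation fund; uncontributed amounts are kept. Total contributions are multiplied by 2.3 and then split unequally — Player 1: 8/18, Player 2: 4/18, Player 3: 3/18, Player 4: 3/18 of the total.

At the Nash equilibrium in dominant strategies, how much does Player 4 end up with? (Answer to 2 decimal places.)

A player with share s gets back 2.3·s per unit contributed, so full contribution is dominant for anyone with s > 1/2.3 = 0.4348 and zero contribution is dominant for anyone below.
Player 1 alone (share 8/18) is above the threshold, contributing 40; the remaining 3 contribute 0. Total contributed: 40.
Player 4 keeps 40 and receives 2.3 × 40 × 3/18 = 15.33 from the mitigation fund, for a payoff of 55.33.

55.33 billion dollars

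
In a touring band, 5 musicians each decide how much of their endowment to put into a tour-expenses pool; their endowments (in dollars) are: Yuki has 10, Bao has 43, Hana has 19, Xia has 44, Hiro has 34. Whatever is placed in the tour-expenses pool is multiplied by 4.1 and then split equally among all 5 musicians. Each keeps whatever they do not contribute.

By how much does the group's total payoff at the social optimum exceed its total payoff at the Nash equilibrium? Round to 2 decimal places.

465.00 dollars

The private return per contributed unit is 4.1/5 = 0.8200 < 1 for every player regardless of endowment, so the Nash equilibrium is zero contribution and the group total is Σ E_j = 10 + 43 + 19 + 44 + 34 = 150.
Each contributed unit returns 4.100 to the group, so the social optimum is full contribution by everyone: group total = 4.100 × 150 = 615.00.
Efficiency loss = (4.100 − 1) × 150 = 465.00.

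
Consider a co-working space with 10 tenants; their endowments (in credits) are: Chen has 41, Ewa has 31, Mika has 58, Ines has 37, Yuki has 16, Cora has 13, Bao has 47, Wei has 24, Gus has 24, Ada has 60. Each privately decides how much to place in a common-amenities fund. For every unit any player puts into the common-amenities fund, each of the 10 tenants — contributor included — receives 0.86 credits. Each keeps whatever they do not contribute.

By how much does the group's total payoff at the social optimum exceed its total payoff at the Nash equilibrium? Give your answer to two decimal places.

The private return per contributed unit is 0.86 < 1 for everyone, so the Nash equilibrium is zero contribution and the group total is Σ E_j = 41 + 31 + 58 + 37 + 16 + 13 + 47 + 24 + 24 + 60 = 351.
Each contributed unit returns 8.600 to the group, so the social optimum is full contribution by everyone: group total = 8.600 × 351 = 3018.60.
Efficiency loss = (8.600 − 1) × 351 = 2667.60.

2667.60 credits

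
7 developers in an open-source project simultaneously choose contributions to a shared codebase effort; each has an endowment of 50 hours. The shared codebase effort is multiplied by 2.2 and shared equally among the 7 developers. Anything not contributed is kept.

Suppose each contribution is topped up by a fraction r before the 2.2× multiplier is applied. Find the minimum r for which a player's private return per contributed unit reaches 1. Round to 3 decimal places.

2.182

With matching at rate r, one contributed unit becomes (1 + r) in the shared codebase effort and returns 2.2 × (1 + r) / 7 to the contributor.
Setting this equal to 1: 1 + r = 7/2.2 = 3.1818.
So the minimum matching rate is r = 3.1818 − 1 = 2.182.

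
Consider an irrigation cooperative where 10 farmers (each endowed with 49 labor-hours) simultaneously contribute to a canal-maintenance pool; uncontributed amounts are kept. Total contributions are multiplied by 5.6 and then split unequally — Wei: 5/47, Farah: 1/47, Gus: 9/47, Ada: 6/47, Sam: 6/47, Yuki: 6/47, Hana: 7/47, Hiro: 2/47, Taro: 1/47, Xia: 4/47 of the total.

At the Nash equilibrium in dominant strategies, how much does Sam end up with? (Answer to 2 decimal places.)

84.03 labor-hours

For player j, contributing a unit is worthwhile iff 5.6 × (j's share) ≥ 1, i.e. iff j's share is at least 0.1786.
Gus alone (share 9/47) is above the threshold, contributing 49; the remaining 9 contribute 0. Total contributed: 49.
Sam keeps 49 and receives 5.6 × 49 × 6/47 = 35.03 from the canal-maintenance pool, for a payoff of 84.03.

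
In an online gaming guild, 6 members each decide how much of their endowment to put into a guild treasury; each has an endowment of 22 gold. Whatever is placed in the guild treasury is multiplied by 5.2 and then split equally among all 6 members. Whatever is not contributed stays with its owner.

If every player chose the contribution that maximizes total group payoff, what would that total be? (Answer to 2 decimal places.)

Each contributed unit returns 5.200 to the group as a whole (0.8667 to each of 6 players), which exceeds 1, so the social optimum is full contribution: group total = 5.200 × 132 = 686.40.

686.40 gold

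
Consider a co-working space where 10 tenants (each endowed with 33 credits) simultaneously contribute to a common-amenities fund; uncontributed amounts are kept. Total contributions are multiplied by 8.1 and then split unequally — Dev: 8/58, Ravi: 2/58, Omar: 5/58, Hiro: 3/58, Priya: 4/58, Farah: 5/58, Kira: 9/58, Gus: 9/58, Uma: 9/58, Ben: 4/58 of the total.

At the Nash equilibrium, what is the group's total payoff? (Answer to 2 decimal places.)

For player j, contributing a unit is worthwhile iff 8.1 × (j's share) ≥ 1, i.e. iff j's share is at least 0.1235.
The shares above 0.1235 belong to Dev, Kira, Gus and Uma, contributing 33 each; the remaining 6 contribute 0. Total contributed: 132.
The common-amenities fund pays out 8.1 × 132 = 1069.20 in total (split across the unequal shares, but the aggregate is all that matters for the group sum).
The 6 free-riders keep 33 each, adding 198. Group total = 198 + 1069.20 = 1267.20.

1267.20 credits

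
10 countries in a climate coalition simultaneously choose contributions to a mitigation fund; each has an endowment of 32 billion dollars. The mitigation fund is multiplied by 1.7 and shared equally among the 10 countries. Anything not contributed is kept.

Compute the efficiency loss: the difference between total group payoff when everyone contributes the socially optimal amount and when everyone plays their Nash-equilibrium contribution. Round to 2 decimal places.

Each contributed unit returns 1.7/10 = 0.1700 to its contributor — below 1 — so contributing 0 is dominant for every player. At the Nash equilibrium everyone keeps their 32, and the group total is 10 × 32 = 320.
Each contributed unit returns 1.700 to the group as a whole (0.1700 to each of 10 players), which exceeds 1, so the social optimum is full contribution: group total = 1.700 × 320 = 544.00.
Efficiency loss = 544.00 − 320 = 224.00.

224.00 billion dollars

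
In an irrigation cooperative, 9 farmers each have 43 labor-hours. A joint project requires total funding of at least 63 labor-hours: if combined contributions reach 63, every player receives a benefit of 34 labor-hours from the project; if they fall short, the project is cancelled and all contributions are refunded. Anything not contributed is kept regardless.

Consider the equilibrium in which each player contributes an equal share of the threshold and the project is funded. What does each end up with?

Equal share of the threshold: 63/9 = 7.
At this profile no one gains by cutting their contribution: any cut drops the total below 63, the project is cancelled, contributions are refunded, and the deviator ends with 43, which is less than 43 − 7 + 34 = 70. Contributing more than 7 just wastes the excess. So contributing exactly 7 is a best response.
Each player's payoff: 43 − 7 + 34 = 70.

70 labor-hours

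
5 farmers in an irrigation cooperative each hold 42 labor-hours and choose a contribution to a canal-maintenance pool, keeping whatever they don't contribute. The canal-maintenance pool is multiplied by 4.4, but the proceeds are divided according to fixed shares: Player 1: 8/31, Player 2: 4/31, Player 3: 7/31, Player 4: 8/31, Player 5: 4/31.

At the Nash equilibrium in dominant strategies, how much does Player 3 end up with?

Each unit j contributes comes back to j as 4.4 × (j's share), so j prefers to contribute only if that share exceeds 1/4.4 = 0.2273; otherwise keeping the unit dominates.
Player 1 and Player 4 clear that bar, contributing 42 each; the remaining 3 contribute 0. Total contributed: 84.
Player 3 keeps 42 and receives 4.4 × 84 × 7/31 = 83.46 from the canal-maintenance pool, for a payoff of 125.46.

125.46 labor-hours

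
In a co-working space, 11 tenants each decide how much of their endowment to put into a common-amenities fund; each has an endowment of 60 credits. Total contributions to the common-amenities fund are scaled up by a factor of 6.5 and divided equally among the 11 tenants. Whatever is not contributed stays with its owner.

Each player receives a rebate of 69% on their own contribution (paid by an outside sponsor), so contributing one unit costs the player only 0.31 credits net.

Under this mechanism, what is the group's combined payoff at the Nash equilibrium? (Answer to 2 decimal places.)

4745.40 credits

The effective private return per unit is now (6.5/11) / 0.31 = 1.9062 > 1, so every player's dominant strategy flips to full contribution.
So the Nash equilibrium is full contribution by all 11; the group earns 11 × (60 × 0.69 + 6.5 × 60) = 4745.40.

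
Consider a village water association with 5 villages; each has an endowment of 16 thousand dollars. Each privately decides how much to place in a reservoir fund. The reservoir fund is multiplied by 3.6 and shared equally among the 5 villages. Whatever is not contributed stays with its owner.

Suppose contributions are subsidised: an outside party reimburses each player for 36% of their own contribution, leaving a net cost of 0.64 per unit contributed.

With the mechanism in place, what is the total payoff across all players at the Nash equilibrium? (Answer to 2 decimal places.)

Under the mechanism each unit contributed yields (3.6/5) / 0.64 = 1.1250 back to its contributor per unit of net cost, which exceeds 1, making full contribution the dominant choice for everyone.
So the Nash equilibrium is full contribution by all 5; the group earns 5 × (16 × 0.36 + 3.6 × 16) = 316.80.

316.80 thousand dollars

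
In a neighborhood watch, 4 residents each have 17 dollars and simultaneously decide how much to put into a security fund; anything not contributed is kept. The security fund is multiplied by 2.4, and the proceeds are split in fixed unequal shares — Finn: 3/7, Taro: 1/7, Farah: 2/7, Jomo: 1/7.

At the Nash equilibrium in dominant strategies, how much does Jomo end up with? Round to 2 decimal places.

22.83 dollars

A player with share s gets back 2.4·s per unit contributed, so full contribution is dominant for anyone with s > 1/2.4 = 0.4167 and zero contribution is dominant for anyone below.
Finn alone (share 3/7) is above the threshold, contributing 17; the remaining 3 contribute 0. Total contributed: 17.
Jomo keeps 17 and receives 2.4 × 17 × 1/7 = 5.83 from the security fund, for a payoff of 22.83.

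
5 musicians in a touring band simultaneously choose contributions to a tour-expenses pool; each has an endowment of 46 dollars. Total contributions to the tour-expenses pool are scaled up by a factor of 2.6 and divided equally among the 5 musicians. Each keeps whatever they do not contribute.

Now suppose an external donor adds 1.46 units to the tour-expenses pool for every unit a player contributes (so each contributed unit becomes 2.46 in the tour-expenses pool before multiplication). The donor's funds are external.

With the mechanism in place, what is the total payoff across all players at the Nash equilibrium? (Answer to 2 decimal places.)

The effective private return per unit is now 2.6 × 2.46 / 5 = 1.2792 > 1, so every player's dominant strategy flips to full contribution.
At the Nash equilibrium everyone contributes 46. Group total payoff = 2.6 × 2.46 × 230 = 1471.08.

1471.08 dollars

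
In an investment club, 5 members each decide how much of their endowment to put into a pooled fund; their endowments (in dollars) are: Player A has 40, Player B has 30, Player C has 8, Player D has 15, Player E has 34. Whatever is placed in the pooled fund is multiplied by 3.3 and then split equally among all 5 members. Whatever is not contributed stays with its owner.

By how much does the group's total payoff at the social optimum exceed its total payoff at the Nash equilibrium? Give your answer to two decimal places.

292.10 dollars

The private return per contributed unit is 3.3/5 = 0.6600 < 1 for every player regardless of endowment, so the Nash equilibrium is zero contribution and the group total is Σ E_j = 40 + 30 + 8 + 15 + 34 = 127.
Each contributed unit returns 3.300 to the group, so the social optimum is full contribution by everyone: group total = 3.300 × 127 = 419.10.
Efficiency loss = (3.300 − 1) × 127 = 292.10.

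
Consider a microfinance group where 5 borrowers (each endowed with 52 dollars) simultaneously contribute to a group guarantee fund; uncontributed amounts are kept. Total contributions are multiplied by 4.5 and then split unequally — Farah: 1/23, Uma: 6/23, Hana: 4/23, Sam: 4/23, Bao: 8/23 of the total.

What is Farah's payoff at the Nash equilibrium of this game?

Player j's private return per contributed unit is 4.5 × (j's share). Contributing is weakly dominant for j when that share is at least 1/4.5 = 0.2222, and contributing 0 is dominant otherwise.
The shares above 0.2222 belong to Uma and Bao, contributing 52 each; the remaining 3 contribute 0. Total contributed: 104.
Farah keeps 52 and receives 4.5 × 104 × 1/23 = 20.35 from the group guarantee fund, for a payoff of 72.35.

72.35 dollars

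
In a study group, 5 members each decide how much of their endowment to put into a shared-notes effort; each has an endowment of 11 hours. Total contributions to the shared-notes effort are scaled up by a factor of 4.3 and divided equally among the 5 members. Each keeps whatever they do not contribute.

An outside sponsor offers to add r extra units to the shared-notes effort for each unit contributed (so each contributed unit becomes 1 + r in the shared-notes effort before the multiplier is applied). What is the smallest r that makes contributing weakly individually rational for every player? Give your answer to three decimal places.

With matching at rate r, one contributed unit becomes (1 + r) in the shared-notes effort and returns 4.3 × (1 + r) / 5 to the contributor.
Setting this equal to 1: 1 + r = 5/4.3 = 1.1628.
So the minimum matching rate is r = 1.1628 − 1 = 0.163.

0.163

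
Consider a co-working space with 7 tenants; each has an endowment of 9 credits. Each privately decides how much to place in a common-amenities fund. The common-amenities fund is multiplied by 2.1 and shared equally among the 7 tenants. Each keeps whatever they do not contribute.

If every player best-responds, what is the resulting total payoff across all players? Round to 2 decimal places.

63.00 credits

Each contributed unit returns 2.1/7 = 0.3000 to its contributor — below 1 — so contributing 0 is dominant for every player. At the Nash equilibrium everyone keeps their 9, and the group total is 7 × 9 = 63.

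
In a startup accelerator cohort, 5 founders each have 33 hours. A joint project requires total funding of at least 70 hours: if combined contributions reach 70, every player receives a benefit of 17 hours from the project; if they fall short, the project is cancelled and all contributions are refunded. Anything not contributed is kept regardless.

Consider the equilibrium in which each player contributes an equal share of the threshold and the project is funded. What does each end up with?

Equal share of the threshold: 70/5 = 14.
At this profile no one gains by cutting their contribution: any cut drops the total below 70, the project is cancelled, contributions are refunded, and the deviator ends with 33, which is less than 33 − 14 + 17 = 36. Contributing more than 14 just wastes the excess. So contributing exactly 14 is a best response.
Each player's payoff: 33 − 14 + 17 = 36.

36 hours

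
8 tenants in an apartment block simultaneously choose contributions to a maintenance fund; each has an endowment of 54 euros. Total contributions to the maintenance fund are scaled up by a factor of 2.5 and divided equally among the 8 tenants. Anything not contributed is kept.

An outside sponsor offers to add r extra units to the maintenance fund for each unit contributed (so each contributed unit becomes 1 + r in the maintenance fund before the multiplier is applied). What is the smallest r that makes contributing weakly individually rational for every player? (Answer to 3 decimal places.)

2.200

With matching at rate r, one contributed unit becomes (1 + r) in the maintenance fund and returns 2.5 × (1 + r) / 8 to the contributor.
Setting this equal to 1: 1 + r = 8/2.5 = 3.2000.
So the minimum matching rate is r = 3.2000 − 1 = 2.200.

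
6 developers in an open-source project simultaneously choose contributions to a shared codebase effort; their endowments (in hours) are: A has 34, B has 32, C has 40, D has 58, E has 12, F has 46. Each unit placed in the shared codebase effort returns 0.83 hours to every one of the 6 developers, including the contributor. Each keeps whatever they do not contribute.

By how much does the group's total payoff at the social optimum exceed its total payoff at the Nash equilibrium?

The private return per contributed unit is 0.83 < 1 for everyone, so the Nash equilibrium is zero contribution and the group total is Σ E_j = 34 + 32 + 40 + 58 + 12 + 46 = 222.
Each contributed unit returns 4.980 to the group, so the social optimum is full contribution by everyone: group total = 4.980 × 222 = 1105.56.
Efficiency loss = (4.980 − 1) × 222 = 883.56.

883.56 hours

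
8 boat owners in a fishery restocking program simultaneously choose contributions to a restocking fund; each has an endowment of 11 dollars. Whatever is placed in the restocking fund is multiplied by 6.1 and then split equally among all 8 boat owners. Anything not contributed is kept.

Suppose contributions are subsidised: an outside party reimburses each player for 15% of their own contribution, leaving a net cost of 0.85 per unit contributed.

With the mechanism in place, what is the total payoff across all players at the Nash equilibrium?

The effective private return is (6.1/8) / 0.85 = 0.8971, which is still under 1, so the mechanism doesn't change anyone's dominant strategy: zero contribution.
At the Nash equilibrium no one contributes; group total payoff = 8 × 11 = 88.

88.00 dollars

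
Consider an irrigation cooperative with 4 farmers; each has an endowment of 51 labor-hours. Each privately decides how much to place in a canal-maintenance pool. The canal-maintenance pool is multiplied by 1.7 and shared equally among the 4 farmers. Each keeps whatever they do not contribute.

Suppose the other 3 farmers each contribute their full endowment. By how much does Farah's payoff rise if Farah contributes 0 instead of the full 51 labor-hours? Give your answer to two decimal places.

Switching from a contribution of 51 to 0 lets Farah keep an extra 51 labor-hours, but lowers the canal-maintenance pool by 51, which costs Farah their own share of that drop: 1.7/4 × 51 = 21.67.
Net gain = 51 − 21.67 = 29.33. The private return per contributed unit (0.4250) is below 1, so free-riding is indeed the best response regardless of what the others do.

29.33 labor-hours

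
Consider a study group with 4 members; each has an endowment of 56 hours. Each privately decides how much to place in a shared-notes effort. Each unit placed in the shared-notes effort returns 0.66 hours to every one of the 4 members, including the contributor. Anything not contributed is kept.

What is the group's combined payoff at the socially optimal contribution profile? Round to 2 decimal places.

Each contributed unit returns 2.640 to the group as a whole (0.66 to each of 4 players), which exceeds 1, so the social optimum is full contribution: group total = 2.640 × 224 = 591.36.

591.36 hours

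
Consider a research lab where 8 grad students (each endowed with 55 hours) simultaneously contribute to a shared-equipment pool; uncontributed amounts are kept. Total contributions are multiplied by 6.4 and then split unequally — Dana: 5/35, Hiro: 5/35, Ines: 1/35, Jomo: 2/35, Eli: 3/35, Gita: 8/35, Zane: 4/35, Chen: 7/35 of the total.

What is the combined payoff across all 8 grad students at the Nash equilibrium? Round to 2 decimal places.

1034.00 hours

A player with share s gets back 6.4·s per unit contributed, so full contribution is dominant for anyone with s > 1/6.4 = 0.1563 and zero contribution is dominant for anyone below.
Gita and Chen are above the threshold, contributing 55 each; the remaining 6 contribute 0. Total contributed: 110.
The shared-equipment pool pays out 6.4 × 110 = 704.00 in total (split across the unequal shares, but the aggregate is all that matters for the group sum).
The 6 free-riders keep 55 each, adding 330. Group total = 330 + 704.00 = 1034.00.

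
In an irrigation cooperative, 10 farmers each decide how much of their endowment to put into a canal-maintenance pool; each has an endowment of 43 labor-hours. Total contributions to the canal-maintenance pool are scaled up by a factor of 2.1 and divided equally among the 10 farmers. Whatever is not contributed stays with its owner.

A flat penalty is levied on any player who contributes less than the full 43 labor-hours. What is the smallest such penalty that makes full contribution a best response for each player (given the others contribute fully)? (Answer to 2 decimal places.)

33.97 labor-hours

Given the others contribute fully, the best deviation is to contribute 0 (any partial contribution still incurs the fine and gives up units whose private return 0.2100 is below 1).
Deviating from 43 to 0 saves 43 labor-hours but forfeits the deviator's share of the drop in the canal-maintenance pool: 2.1/10 × 43 = 9.03.
So the deviation gain is 43 − 9.03 = 33.97, and the fine must be at least 33.97 labor-hours to wipe it out.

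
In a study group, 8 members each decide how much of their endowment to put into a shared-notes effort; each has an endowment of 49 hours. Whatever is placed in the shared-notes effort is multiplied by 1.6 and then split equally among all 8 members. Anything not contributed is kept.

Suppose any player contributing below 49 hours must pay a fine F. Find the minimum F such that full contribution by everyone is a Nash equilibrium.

Given the others contribute fully, the best deviation is to contribute 0 (any partial contribution still incurs the fine and gives up units whose private return 0.2000 is below 1).
Deviating from 49 to 0 saves 49 hours but forfeits the deviator's share of the drop in the shared-notes effort: 1.6/8 × 49 = 9.80.
So the deviation gain is 49 − 9.80 = 39.20, and the fine must be at least 39.20 hours to wipe it out.

39.20 hours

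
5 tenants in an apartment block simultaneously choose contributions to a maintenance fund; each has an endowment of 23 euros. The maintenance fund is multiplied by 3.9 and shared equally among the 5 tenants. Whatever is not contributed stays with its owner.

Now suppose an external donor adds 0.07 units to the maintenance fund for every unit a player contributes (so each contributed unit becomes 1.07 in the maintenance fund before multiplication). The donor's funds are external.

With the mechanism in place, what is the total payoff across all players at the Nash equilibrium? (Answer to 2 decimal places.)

115.00 euros

The effective private return is 3.9 × 1.07 / 5 = 0.8346, which is still under 1, so the mechanism doesn't change anyone's dominant strategy: zero contribution.
Everyone keeps their endowment and the group total is 5 × 23 = 115.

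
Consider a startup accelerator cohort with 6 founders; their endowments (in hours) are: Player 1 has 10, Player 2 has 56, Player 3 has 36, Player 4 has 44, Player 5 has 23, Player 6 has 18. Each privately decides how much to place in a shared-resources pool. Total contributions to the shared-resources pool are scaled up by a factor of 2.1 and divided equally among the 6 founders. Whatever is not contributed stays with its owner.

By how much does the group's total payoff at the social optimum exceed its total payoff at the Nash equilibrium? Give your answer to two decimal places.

205.70 hours

The private return per contributed unit is 2.1/6 = 0.3500 < 1 for every player regardless of endowment, so the Nash equilibrium is zero contribution and the group total is Σ E_j = 10 + 56 + 36 + 44 + 23 + 18 = 187.
Each contributed unit returns 2.100 to the group, so the social optimum is full contribution by everyone: group total = 2.100 × 187 = 392.70.
Efficiency loss = (2.100 − 1) × 187 = 205.70.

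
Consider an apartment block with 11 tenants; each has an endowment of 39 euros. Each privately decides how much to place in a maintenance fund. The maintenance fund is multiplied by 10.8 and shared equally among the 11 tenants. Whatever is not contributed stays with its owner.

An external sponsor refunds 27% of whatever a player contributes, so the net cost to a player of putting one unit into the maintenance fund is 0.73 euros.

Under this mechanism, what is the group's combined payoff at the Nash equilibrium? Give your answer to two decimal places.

4749.03 euros

With the mechanism, a contributed unit returns (10.8/11) / 0.73 = 1.3450 per unit of net cost to the contributor — now above 1 — so contributing fully is weakly dominant for every player.
At the Nash equilibrium everyone contributes 39. Group total payoff = 11 × (39 × 0.27 + 10.8 × 39) = 4749.03.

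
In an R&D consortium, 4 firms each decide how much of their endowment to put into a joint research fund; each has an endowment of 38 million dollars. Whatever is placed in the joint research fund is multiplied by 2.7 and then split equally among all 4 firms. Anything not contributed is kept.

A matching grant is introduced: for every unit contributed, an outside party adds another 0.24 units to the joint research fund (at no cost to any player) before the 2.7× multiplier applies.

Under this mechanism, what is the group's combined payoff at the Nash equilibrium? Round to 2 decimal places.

152.00 million dollars

Even with the mechanism, each unit contributed returns only 2.7 × 1.24 / 4 = 0.8370 per unit of net cost, so contributing nothing is still dominant.
Everyone keeps their endowment and the group total is 4 × 38 = 152.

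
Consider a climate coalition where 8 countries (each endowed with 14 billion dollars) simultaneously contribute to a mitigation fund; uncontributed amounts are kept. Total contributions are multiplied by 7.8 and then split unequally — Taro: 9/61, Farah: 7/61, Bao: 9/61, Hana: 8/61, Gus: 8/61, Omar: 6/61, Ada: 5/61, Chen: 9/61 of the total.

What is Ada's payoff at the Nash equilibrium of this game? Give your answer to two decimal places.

58.75 billion dollars

Each unit j contributes comes back to j as 7.8 × (j's share), so j prefers to contribute only if that share exceeds 1/7.8 = 0.1282; otherwise keeping the unit dominates.
The shares above 0.1282 belong to Taro, Bao, Hana, Gus and Chen, contributing 14 each; the remaining 3 contribute 0. Total contributed: 70.
Ada keeps 14 and receives 7.8 × 70 × 5/61 = 44.75 from the mitigation fund, for a payoff of 58.75.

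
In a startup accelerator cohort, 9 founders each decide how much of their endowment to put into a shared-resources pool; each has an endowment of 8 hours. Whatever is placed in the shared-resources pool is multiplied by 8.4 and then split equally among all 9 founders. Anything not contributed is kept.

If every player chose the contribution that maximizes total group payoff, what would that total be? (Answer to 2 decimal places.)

604.80 hours

Each contributed unit returns 8.400 to the group as a whole (0.9333 to each of 9 players), which exceeds 1, so the social optimum is full contribution: group total = 8.400 × 72 = 604.80.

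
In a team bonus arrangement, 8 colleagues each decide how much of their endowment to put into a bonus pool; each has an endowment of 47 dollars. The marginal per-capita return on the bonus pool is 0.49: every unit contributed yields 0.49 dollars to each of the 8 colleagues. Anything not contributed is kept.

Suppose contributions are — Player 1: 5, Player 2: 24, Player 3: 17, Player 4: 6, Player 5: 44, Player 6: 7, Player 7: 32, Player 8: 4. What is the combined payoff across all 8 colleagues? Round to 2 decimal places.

Total contributed: 5 + 24 + 17 + 6 + 44 + 7 + 32 + 4 = 139; total kept: 8 × 47 − 139 = 237.
The bonus pool pays out 0.49 × 8 × 139 = 544.88 in aggregate.
Group total = 237 + 544.88 = 781.88.

781.88 dollars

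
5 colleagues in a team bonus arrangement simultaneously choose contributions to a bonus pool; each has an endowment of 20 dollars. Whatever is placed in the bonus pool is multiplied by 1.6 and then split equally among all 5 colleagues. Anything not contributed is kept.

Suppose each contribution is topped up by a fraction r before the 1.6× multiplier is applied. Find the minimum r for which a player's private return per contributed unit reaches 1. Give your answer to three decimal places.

With matching at rate r, one contributed unit becomes (1 + r) in the bonus pool and returns 1.6 × (1 + r) / 5 to the contributor.
Setting this equal to 1: 1 + r = 5/1.6 = 3.1250.
So the minimum matching rate is r = 3.1250 − 1 = 2.125.

2.125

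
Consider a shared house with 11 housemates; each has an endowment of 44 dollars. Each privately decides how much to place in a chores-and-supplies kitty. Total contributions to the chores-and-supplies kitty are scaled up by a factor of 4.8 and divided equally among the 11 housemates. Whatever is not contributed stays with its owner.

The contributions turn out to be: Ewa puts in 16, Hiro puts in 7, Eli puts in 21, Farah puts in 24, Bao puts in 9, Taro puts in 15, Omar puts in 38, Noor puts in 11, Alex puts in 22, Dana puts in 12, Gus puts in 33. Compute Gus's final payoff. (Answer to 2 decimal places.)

Total contributed: 16 + 7 + 21 + 24 + 9 + 15 + 38 + 11 + 22 + 12 + 33 = 208.
Each receives 4.8 × 208 / 11 = 90.76 from the chores-and-supplies kitty.
Gus keeps 44 − 33 = 11, so Gus's payoff is 11 + 90.76 = 101.76.

101.76 dollars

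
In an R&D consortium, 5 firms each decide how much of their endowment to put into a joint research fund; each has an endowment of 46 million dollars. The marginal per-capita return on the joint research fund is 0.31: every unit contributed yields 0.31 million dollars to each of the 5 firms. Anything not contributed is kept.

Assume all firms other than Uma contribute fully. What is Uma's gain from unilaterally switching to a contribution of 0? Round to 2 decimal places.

31.74 million dollars

Switching from a contribution of 46 to 0 lets Uma keep an extra 46 million dollars, but lowers the joint research fund by 46, which costs Uma their own share of that drop: 0.31 × 46 = 14.26.
Net gain = 46 − 14.26 = 31.74. The private return per contributed unit (0.31) is below 1, so free-riding is indeed the best response regardless of what the others do.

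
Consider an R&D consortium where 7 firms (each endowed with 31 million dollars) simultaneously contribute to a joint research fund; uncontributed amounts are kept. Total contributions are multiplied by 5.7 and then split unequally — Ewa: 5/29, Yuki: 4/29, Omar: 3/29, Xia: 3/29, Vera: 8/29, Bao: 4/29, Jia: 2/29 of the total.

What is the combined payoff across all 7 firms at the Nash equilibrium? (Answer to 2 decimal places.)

362.70 million dollars

A player with share s gets back 5.7·s per unit contributed, so full contribution is dominant for anyone with s > 1/5.7 = 0.1754 and zero contribution is dominant for anyone below.
Only Vera (8/29) clears that bar, contributing 31; the remaining 6 contribute 0. Total contributed: 31.
The joint research fund pays out 5.7 × 31 = 176.70 in total (split across the unequal shares, but the aggregate is all that matters for the group sum).
The 6 free-riders keep 31 each, adding 186. Group total = 186 + 176.70 = 362.70.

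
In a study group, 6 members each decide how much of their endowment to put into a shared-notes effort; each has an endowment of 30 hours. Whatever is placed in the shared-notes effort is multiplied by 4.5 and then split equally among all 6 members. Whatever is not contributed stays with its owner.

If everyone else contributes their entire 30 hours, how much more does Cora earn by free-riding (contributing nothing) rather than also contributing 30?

7.50 hours

Switching from a contribution of 30 to 0 lets Cora keep an extra 30 hours, but lowers the shared-notes effort by 30, which costs Cora their own share of that drop: 4.5/6 × 30 = 22.50.
Net gain = 30 − 22.50 = 7.50. The private return per contributed unit (0.7500) is below 1, so free-riding is indeed the best response regardless of what the others do.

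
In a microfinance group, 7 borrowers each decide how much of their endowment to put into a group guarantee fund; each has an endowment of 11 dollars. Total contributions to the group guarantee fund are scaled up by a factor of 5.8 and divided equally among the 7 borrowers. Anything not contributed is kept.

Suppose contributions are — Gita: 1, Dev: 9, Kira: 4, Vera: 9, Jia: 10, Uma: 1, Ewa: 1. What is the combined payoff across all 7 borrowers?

Total contributed: 1 + 9 + 4 + 9 + 10 + 1 + 1 = 35; total kept: 7 × 11 − 35 = 42.
The group guarantee fund pays out 5.8 × 35 = 203.00 in aggregate.
Group total = 42 + 203.00 = 245.00.

245.00 dollars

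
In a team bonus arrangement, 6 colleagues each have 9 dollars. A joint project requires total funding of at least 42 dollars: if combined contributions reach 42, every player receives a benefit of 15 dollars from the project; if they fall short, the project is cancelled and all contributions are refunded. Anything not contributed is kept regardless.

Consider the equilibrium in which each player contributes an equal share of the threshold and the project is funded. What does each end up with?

17 dollars

Equal share of the threshold: 42/6 = 7.
At this profile no one gains by cutting their contribution: any cut drops the total below 42, the project is cancelled, contributions are refunded, and the deviator ends with 9, which is less than 9 − 7 + 15 = 17. Contributing more than 7 just wastes the excess. So contributing exactly 7 is a best response.
Each player's payoff: 9 − 7 + 15 = 17.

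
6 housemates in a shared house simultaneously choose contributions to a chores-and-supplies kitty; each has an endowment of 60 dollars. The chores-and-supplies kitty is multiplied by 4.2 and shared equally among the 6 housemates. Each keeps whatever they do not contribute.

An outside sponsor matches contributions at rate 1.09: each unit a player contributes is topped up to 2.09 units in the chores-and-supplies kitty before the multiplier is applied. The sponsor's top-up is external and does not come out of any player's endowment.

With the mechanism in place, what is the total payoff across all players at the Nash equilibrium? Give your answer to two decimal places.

The effective private return per unit is now 4.2 × 2.09 / 6 = 1.4630 > 1, so every player's dominant strategy flips to full contribution.
So the Nash equilibrium is full contribution by all 6; the group earns 4.2 × 2.09 × 360 = 3160.08.

3160.08 dollars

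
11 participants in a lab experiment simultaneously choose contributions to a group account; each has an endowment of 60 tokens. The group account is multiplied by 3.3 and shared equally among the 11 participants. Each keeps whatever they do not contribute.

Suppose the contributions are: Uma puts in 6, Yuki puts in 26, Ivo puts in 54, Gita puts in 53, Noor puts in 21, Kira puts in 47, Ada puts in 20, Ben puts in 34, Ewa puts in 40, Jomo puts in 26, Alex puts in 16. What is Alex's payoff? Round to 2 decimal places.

Total contributed: 6 + 26 + 54 + 53 + 21 + 47 + 20 + 34 + 40 + 26 + 16 = 343.
Each receives 3.3 × 343 / 11 = 102.90 from the group account.
Alex keeps 60 − 16 = 44, so Alex's payoff is 44 + 102.90 = 146.90.

146.90 tokens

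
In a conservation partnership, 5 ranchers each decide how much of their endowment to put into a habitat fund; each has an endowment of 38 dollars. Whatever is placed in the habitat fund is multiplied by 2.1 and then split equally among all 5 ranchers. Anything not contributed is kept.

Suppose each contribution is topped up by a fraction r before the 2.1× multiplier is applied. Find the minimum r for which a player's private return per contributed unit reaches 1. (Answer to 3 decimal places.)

1.381

With matching at rate r, one contributed unit becomes (1 + r) in the habitat fund and returns 2.1 × (1 + r) / 5 to the contributor.
Setting this equal to 1: 1 + r = 5/2.1 = 2.3810.
So the minimum matching rate is r = 2.3810 − 1 = 1.381.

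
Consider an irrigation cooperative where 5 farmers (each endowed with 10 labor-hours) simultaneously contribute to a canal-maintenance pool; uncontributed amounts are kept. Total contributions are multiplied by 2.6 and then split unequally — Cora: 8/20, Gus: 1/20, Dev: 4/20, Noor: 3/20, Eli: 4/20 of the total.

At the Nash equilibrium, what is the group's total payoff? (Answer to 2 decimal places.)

66.00 labor-hours

Player j's private return per contributed unit is 2.6 × (j's share). Contributing is weakly dominant for j when that share is at least 1/2.6 = 0.3846, and contributing 0 is dominant otherwise.
Only Cora (8/20) clears that bar, contributing 10; the remaining 4 contribute 0. Total contributed: 10.
The canal-maintenance pool pays out 2.6 × 10 = 26.00 in total (split across the unequal shares, but the aggregate is all that matters for the group sum).
The 4 free-riders keep 10 each, adding 40. Group total = 40 + 26.00 = 66.00.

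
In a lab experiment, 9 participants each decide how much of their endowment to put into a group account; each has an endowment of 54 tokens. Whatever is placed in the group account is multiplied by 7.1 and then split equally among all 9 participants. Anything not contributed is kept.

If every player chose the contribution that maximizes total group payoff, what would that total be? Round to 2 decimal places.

Each contributed unit returns 7.100 to the group as a whole (0.7889 to each of 9 players), which exceeds 1, so the social optimum is full contribution: group total = 7.100 × 486 = 3450.60.

3450.60 tokens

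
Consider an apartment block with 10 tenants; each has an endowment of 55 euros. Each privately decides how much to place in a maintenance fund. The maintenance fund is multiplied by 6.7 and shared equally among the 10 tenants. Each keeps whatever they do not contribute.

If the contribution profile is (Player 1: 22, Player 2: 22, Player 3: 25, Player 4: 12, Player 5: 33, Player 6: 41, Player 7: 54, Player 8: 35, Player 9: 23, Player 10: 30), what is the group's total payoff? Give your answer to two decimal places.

2242.90 euros

Total contributed: 22 + 22 + 25 + 12 + 33 + 41 + 54 + 35 + 23 + 30 = 297; total kept: 10 × 55 − 297 = 253.
The maintenance fund pays out 6.7 × 297 = 1989.90 in aggregate.
Group total = 253 + 1989.90 = 2242.90.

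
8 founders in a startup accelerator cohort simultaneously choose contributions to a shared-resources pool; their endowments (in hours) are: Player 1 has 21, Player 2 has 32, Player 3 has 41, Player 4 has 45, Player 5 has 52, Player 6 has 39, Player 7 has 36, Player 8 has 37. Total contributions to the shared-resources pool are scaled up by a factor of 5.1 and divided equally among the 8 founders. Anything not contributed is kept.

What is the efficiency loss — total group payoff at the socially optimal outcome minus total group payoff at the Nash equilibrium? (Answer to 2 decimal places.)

1242.30 hours

The private return per contributed unit is 5.1/8 = 0.6375 < 1 for every player regardless of endowment, so the Nash equilibrium is zero contribution and the group total is Σ E_j = 21 + 32 + 41 + 45 + 52 + 39 + 36 + 37 = 303.
Each contributed unit returns 5.100 to the group, so the social optimum is full contribution by everyone: group total = 5.100 × 303 = 1545.30.
Efficiency loss = (5.100 − 1) × 303 = 1242.30.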